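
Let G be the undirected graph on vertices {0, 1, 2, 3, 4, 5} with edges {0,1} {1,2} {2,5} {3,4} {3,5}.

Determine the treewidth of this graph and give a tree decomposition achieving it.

The largest bag has 2 vertices, giving width 1; this decomposition certifies tw(G) ≤ 1. Any graph with an edge has treewidth ≥ 1, and G has the edge 2–5. Therefore the treewidth is 1.

Treewidth 1.
One such decomposition:
Bags: B1 = {2, 5}  B2 = {3, 5}  B3 = {3, 4}  B4 = {1, 2}  B5 = {0, 1}
Tree: B1–B2, B2–B3, B1–B4, B4–B5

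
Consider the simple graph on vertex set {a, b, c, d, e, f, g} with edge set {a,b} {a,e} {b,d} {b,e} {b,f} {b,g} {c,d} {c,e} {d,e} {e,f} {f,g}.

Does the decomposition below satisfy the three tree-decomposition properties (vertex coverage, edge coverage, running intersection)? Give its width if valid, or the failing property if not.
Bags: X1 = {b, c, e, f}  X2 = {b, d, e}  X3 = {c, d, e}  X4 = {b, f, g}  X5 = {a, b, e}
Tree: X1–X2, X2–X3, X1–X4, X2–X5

A tree decomposition must satisfy three properties: every vertex lies in some bag; for every edge, both endpoints lie together in some bag; and for every vertex, the bags containing it form a connected subtree. Here bags containing vertex c are not connected in the tree, so the decomposition is invalid.

No — bags containing vertex c are not connected in the tree.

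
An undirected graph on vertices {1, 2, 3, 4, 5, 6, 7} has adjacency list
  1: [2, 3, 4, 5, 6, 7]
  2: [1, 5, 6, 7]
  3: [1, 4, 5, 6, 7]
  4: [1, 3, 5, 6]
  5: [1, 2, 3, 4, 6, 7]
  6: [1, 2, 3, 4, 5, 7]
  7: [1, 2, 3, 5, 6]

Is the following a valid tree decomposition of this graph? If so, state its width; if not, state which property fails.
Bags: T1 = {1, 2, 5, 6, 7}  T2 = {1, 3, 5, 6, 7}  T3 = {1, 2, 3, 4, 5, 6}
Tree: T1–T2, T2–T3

A tree decomposition must satisfy three properties: every vertex lies in some bag; for every edge, both endpoints lie together in some bag; and for every vertex, the bags containing it form a connected subtree. Here bags containing vertex 2 are not connected in the tree, so the decomposition is invalid.

No — bags containing vertex 2 are not connected in the tree.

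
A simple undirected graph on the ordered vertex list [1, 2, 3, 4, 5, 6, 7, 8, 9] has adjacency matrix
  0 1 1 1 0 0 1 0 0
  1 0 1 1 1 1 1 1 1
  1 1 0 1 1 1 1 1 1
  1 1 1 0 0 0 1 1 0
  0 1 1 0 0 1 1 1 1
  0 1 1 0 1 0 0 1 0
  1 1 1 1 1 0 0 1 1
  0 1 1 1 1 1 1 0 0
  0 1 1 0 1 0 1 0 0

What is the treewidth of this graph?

4

A width-4 tree decomposition is:
Bags: B1 = {2, 3, 5, 7, 8}  B2 = {2, 3, 5, 6, 8}  B3 = {2, 3, 4, 7, 8}  B4 = {2, 3, 5, 7, 9}  B5 = {1, 2, 3, 4, 7}
Tree: B1–B2, B1–B3, B1–B4, B3–B5
Every bag has size at most 5, so the width is 5 − 1 = 4 and tw(G) ≤ 4. On the other hand G contains the 5-clique {2, 3, 5, 6, 8}. A clique must lie in a single bag of any decomposition, so no decomposition can have width below 4. Hence tw(G) = 4 exactly.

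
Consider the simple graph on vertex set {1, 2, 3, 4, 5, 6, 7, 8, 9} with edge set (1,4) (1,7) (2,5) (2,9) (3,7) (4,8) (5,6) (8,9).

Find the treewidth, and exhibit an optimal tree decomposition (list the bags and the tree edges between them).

Every bag has size at most 2, so the width is 2 − 1 = 1 and tw(G) ≤ 1. Any graph with an edge has treewidth ≥ 1, and G has the edge 6–5. Hence tw(G) = 1 exactly.

Treewidth 1.
One optimal decomposition is:
Bags: B1 = {5, 6}  B2 = {2, 5}  B3 = {2, 9}  B4 = {8, 9}  B5 = {4, 8}  B6 = {1, 4}  B7 = {1, 7}  B8 = {3, 7}
Tree: B1–B2, B2–B3, B3–B4, B4–B5, B5–B6, B6–B7, B7–B8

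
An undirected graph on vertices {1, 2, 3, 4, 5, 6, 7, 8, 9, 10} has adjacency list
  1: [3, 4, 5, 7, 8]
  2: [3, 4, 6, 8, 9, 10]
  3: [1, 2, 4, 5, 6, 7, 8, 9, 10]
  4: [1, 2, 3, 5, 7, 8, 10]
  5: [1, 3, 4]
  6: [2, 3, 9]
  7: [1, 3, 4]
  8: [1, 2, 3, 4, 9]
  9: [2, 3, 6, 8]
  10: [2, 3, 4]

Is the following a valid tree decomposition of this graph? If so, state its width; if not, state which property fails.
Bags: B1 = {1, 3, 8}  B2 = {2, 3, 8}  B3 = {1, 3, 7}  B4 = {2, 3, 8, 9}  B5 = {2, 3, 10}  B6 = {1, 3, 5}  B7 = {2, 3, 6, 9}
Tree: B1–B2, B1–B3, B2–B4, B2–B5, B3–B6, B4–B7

A tree decomposition must satisfy three properties: every vertex lies in some bag; for every edge, both endpoints lie together in some bag; and for every vertex, the bags containing it form a connected subtree. Here vertex 4 appears in no bag, so the decomposition is invalid.

No — vertex 4 appears in no bag.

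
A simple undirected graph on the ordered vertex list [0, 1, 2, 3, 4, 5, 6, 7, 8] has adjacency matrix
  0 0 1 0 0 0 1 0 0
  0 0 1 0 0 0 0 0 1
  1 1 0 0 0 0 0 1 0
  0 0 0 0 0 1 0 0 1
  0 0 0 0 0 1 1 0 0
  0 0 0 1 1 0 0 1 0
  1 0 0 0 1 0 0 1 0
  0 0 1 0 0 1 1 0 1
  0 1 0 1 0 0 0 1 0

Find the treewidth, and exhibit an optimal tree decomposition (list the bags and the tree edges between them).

The largest bag has 4 vertices, giving width 3; this decomposition certifies tw(G) ≤ 3. For the lower bound: the 4 vertex sets {0,1,2}, {6}, {7}, {3,4,5,8} are disjoint, each induces a connected subgraph, and every pair is joined by at least one edge of G. Contracting each set to a single vertex therefore yields K_{4} as a minor, and since treewidth is minor-monotone, tw(G) ≥ tw(K_{4}) = 3. The upper and lower bounds meet at 3, so that is the treewidth.

Treewidth 3.
Bags: B1 = {0, 1, 2, 6}  B2 = {1, 2, 6, 7}  B3 = {1, 6, 7, 8}  B4 = {4, 6, 7, 8}  B5 = {4, 5, 7, 8}  B6 = {3, 4, 5, 8}
Tree: B1–B2, B2–B3, B3–B4, B4–B5, B5–B6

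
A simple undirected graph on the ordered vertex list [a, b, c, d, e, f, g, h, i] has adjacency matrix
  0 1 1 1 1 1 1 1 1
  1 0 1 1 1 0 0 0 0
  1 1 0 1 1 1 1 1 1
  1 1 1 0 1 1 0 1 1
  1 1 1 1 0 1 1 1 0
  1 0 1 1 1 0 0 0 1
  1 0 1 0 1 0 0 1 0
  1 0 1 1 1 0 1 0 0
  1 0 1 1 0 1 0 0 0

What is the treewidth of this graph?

4

A width-4 tree decomposition is:
Bags: B1 = {a, c, d, e, h}  B2 = {a, c, d, e, f}  B3 = {a, c, d, f, i}  B4 = {a, c, e, g, h}  B5 = {a, b, c, d, e}
Tree: B1–B2, B2–B3, B1–B4, B1–B5
The largest bag has 5 vertices, giving width 4; this decomposition certifies tw(G) ≤ 4. On the other hand G contains the 5-clique {a, c, d, e, h}. A clique must lie in a single bag of any decomposition, so no decomposition can have width below 4. Therefore the treewidth is 4.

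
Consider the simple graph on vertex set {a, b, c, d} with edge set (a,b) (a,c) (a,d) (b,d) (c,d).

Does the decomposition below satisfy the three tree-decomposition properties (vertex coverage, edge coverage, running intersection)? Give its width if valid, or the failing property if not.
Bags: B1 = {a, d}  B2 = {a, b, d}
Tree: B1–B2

No — vertex c appears in no bag.

A tree decomposition must satisfy three properties: every vertex lies in some bag; for every edge, both endpoints lie together in some bag; and for every vertex, the bags containing it form a connected subtree. Here vertex c appears in no bag, so the decomposition is invalid.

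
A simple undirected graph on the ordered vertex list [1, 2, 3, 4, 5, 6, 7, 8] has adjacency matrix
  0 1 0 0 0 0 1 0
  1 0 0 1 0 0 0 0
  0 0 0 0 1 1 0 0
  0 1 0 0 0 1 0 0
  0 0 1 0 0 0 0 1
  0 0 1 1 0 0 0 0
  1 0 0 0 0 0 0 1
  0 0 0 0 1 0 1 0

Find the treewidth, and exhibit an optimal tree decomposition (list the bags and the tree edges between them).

Treewidth 2.
One optimal decomposition is:
Bags: B1 = {2, 4, 6}  B2 = {2, 3, 6}  B3 = {2, 3, 5}  B4 = {2, 5, 8}  B5 = {2, 7, 8}  B6 = {1, 2, 7}
Tree: B1–B2, B2–B3, B3–B4, B4–B5, B5–B6

Each bag holds 3 vertices, so the decomposition has width 2, which upper-bounds the treewidth. Since 2–4–6–3–5–8–7–1–2 is a cycle in G, G is not acyclic. Forests are exactly the graphs of treewidth ≤ 1, so tw(G) ≥ 2. Hence tw(G) = 2 exactly.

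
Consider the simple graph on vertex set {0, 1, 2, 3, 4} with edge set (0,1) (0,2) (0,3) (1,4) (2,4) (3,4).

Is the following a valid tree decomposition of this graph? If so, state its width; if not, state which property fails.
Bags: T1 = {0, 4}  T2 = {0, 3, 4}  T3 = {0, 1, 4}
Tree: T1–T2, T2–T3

A tree decomposition must satisfy three properties: every vertex lies in some bag; for every edge, both endpoints lie together in some bag; and for every vertex, the bags containing it form a connected subtree. Here vertex 2 appears in no bag, so the decomposition is invalid.

No — vertex 2 appears in no bag.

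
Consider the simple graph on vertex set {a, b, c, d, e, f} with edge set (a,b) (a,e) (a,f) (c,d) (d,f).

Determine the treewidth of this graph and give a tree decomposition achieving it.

Treewidth 1.
One such decomposition:
Bags: B1 = {a, f}  B2 = {d, f}  B3 = {a, e}  B4 = {a, b}  B5 = {c, d}
Tree: B1–B2, B1–B3, B3–B4, B2–B5

The largest bag has 2 vertices, giving width 1; this decomposition certifies tw(G) ≤ 1. Any graph with an edge has treewidth ≥ 1, and G has the edge a–f. Therefore the treewidth is 1.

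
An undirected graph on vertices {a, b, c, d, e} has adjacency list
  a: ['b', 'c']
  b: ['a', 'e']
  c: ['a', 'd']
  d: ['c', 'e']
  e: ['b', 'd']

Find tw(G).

A width-2 tree decomposition is:
Bags: B1 = {a, b, e}  B2 = {a, d, e}  B3 = {a, c, d}
Tree: B1–B2, B2–B3
Each bag holds 3 vertices, so the decomposition has width 2, which upper-bounds the treewidth. Since a–b–e–d–c–a is a cycle in G, G is not acyclic. Forests are exactly the graphs of treewidth ≤ 1, so tw(G) ≥ 2. Combining the bounds, tw(G) = 2.

2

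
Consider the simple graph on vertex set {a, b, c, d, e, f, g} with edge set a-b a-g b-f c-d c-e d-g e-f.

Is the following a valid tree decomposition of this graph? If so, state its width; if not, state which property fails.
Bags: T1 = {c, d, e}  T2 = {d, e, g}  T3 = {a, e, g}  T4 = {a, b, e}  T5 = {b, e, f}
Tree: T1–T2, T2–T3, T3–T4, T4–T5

Checking the three conditions: (i) the bags cover all of {a, b, c, d, e, f, g}; (ii) for each edge, some bag contains both endpoints; (iii) the bags containing any fixed vertex form a subtree. All hold, so the decomposition is valid with width 3 − 1 = 2.

Yes; width 2.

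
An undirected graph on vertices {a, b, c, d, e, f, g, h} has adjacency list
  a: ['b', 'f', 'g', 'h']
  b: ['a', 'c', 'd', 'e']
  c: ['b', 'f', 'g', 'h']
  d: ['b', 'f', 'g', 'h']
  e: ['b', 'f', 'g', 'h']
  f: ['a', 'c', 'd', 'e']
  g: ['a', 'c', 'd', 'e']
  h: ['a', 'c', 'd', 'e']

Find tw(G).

4

A width-4 tree decomposition is:
Bags: B1 = {a, c, d, e, f}  B2 = {a, c, d, e, g}  B3 = {a, b, c, d, e}  B4 = {a, c, d, e, h}
Tree: B1–B2, B2–B3, B3–B4
The largest bag has 5 vertices, giving width 4; this decomposition certifies tw(G) ≤ 4. For the lower bound: the 5 vertex sets {a,f}, {c,g}, {b,d}, {e}, {h} are disjoint, each induces a connected subgraph, and every pair is joined by at least one edge of G. Contracting each set to a single vertex therefore yields K_{5} as a minor, and since treewidth is minor-monotone, tw(G) ≥ tw(K_{5}) = 4. The upper and lower bounds meet at 4, so that is the treewidth.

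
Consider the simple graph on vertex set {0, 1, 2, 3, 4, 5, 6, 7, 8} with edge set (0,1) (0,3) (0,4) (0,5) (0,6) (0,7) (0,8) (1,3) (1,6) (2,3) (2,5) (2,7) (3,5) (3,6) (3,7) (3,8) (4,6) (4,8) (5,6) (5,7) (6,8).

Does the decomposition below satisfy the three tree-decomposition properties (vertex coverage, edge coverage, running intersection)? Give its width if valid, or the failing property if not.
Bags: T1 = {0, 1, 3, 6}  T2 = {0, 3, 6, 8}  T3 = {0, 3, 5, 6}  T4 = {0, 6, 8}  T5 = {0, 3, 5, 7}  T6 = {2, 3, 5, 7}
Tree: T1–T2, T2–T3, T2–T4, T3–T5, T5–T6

A tree decomposition must satisfy three properties: every vertex lies in some bag; for every edge, both endpoints lie together in some bag; and for every vertex, the bags containing it form a connected subtree. Here vertex 4 appears in no bag, so the decomposition is invalid.

No — vertex 4 appears in no bag.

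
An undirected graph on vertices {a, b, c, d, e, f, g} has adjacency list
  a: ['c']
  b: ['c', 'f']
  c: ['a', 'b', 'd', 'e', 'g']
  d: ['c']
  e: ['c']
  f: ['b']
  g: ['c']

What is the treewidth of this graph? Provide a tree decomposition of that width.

Each bag holds 2 vertices, so the decomposition has width 1, which upper-bounds the treewidth. G has an edge, so its treewidth is at least 1. The upper and lower bounds meet at 1, so that is the treewidth.

Treewidth 1.
One optimal decomposition is:
Bags: B1 = {c, e}  B2 = {a, c}  B3 = {b, c}  B4 = {c, g}  B5 = {c, d}  B6 = {b, f}
Tree: B1–B2, B1–B3, B2–B4, B4–B5, B3–B6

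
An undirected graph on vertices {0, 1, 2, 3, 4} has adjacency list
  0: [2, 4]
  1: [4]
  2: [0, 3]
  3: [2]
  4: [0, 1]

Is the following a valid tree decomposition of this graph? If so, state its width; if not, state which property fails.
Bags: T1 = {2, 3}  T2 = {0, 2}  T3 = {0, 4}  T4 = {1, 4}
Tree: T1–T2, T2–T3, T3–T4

Every vertex of G appears in some bag (union = {0, 1, 2, 3, 4}); every edge is covered by a bag; and for each vertex v the set of bags containing v is connected in the bag tree. The decomposition is therefore valid. The largest bag has 2 vertices, so the width is 1.

Yes; width 1.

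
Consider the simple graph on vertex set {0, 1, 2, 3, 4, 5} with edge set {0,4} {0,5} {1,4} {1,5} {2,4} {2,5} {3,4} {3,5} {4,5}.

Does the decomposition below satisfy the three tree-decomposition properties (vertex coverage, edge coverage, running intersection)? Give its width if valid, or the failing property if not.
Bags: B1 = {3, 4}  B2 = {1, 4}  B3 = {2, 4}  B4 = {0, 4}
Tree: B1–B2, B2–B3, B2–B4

A tree decomposition must satisfy three properties: every vertex lies in some bag; for every edge, both endpoints lie together in some bag; and for every vertex, the bags containing it form a connected subtree. Here vertex 5 appears in no bag, so the decomposition is invalid.

No — vertex 5 appears in no bag.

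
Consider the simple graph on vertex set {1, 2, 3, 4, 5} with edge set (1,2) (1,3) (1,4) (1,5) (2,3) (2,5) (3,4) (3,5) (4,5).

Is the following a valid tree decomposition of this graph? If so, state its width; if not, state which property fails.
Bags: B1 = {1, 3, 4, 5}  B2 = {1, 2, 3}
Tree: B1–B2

No — edge (5,2) lies in no bag.

A tree decomposition must satisfy three properties: every vertex lies in some bag; for every edge, both endpoints lie together in some bag; and for every vertex, the bags containing it form a connected subtree. Here edge (5,2) lies in no bag, so the decomposition is invalid.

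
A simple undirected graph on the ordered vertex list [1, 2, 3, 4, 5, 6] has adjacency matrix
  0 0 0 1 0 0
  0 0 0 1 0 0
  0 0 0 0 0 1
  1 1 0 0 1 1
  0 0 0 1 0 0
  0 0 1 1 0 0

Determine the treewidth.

A width-1 tree decomposition is:
Bags: B1 = {4, 5}  B2 = {4, 6}  B3 = {3, 6}  B4 = {2, 4}  B5 = {1, 4}
Tree: B1–B2, B2–B3, B1–B4, B1–B5
Each bag holds 2 vertices, so the decomposition has width 1, which upper-bounds the treewidth. G has an edge, so its treewidth is at least 1. Hence tw(G) = 1 exactly.

1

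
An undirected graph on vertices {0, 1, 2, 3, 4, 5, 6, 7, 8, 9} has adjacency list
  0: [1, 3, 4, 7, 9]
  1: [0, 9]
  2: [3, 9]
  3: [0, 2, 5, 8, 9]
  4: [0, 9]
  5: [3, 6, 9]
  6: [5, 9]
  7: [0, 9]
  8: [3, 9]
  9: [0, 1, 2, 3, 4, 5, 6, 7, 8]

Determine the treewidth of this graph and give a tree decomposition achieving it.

The largest bag has 3 vertices, giving width 2; this decomposition certifies tw(G) ≤ 2. Conversely, {0, 1, 9} is a clique of size 3, and the vertices of any clique must share a bag in every tree decomposition; so some bag has ≥ 3 vertices and tw(G) ≥ 2. The upper and lower bounds meet at 2, so that is the treewidth.

Treewidth 2.
One optimal decomposition is:
Bags: B1 = {3, 5, 9}  B2 = {2, 3, 9}  B3 = {5, 6, 9}  B4 = {0, 3, 9}  B5 = {0, 7, 9}  B6 = {0, 1, 9}  B7 = {0, 4, 9}  B8 = {3, 8, 9}
Tree: B1–B2, B1–B3, B1–B4, B4–B5, B5–B6, B5–B7, B2–B8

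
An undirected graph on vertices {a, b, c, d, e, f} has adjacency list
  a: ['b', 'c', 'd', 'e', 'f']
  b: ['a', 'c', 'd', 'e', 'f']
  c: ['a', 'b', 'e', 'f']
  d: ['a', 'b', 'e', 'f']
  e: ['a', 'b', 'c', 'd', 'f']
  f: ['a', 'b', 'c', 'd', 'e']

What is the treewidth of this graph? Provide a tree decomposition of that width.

The largest bag has 5 vertices, giving width 4; this decomposition certifies tw(G) ≤ 4. On the other hand G contains the 5-clique {a, b, d, e, f}. A clique must lie in a single bag of any decomposition, so no decomposition can have width below 4. Therefore the treewidth is 4.

Treewidth 4.
One optimal decomposition is:
Bags: B1 = {a, b, c, e, f}  B2 = {a, b, d, e, f}
Tree: B1–B2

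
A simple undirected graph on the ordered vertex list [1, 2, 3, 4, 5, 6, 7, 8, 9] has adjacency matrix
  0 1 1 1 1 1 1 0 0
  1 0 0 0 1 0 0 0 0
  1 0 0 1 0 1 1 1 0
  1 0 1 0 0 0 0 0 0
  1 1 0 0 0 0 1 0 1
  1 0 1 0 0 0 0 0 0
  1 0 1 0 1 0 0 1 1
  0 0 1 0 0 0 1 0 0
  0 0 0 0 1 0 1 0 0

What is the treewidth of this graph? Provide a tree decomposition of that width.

Treewidth 2.
Bags: B1 = {3, 7, 8}  B2 = {1, 3, 7}  B3 = {1, 3, 4}  B4 = {1, 5, 7}  B5 = {1, 2, 5}  B6 = {5, 7, 9}  B7 = {1, 3, 6}
Tree: B1–B2, B2–B3, B2–B4, B4–B5, B4–B6, B2–B7

The largest bag has 3 vertices, giving width 2; this decomposition certifies tw(G) ≤ 2. For the lower bound, the 3 vertices {3, 7, 8} are pairwise adjacent, and any tree decomposition puts a clique entirely inside one bag — forcing width ≥ 2. Hence tw(G) = 2 exactly.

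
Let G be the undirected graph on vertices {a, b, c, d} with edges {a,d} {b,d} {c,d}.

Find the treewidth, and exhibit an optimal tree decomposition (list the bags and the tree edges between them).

Each bag holds 2 vertices, so the decomposition has width 1, which upper-bounds the treewidth. Any graph with an edge has treewidth ≥ 1, and G has the edge a–d. Therefore the treewidth is 1.

Treewidth 1.
One such decomposition:
Bags: B1 = {a, d}  B2 = {b, d}  B3 = {c, d}
Tree: B1–B2, B2–B3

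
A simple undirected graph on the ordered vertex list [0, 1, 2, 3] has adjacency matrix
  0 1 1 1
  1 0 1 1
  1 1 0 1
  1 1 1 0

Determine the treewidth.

A width-3 tree decomposition is:
Bags: B1 = {0, 1, 2, 3}
Tree: (single bag)
With just one bag of size 4, the width is 4 − 1 = 3, so tw(G) ≤ 3. Conversely, {0, 1, 2, 3} is a clique of size 4, and the vertices of any clique must share a bag in every tree decomposition; so some bag has ≥ 4 vertices and tw(G) ≥ 3. Hence tw(G) = 3 exactly.

3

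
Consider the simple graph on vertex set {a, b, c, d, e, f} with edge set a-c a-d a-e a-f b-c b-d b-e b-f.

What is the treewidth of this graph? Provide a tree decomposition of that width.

Treewidth 2.
Bags: B1 = {a, b, f}  B2 = {a, b, d}  B3 = {a, b, c}  B4 = {a, b, e}
Tree: B1–B2, B2–B3, B3–B4

Every bag has size at most 3, so the width is 3 − 1 = 2 and tw(G) ≤ 2. The edges a–f–b–d–a form a cycle, so G is not a tree and its treewidth is at least 2. The upper and lower bounds meet at 2, so that is the treewidth.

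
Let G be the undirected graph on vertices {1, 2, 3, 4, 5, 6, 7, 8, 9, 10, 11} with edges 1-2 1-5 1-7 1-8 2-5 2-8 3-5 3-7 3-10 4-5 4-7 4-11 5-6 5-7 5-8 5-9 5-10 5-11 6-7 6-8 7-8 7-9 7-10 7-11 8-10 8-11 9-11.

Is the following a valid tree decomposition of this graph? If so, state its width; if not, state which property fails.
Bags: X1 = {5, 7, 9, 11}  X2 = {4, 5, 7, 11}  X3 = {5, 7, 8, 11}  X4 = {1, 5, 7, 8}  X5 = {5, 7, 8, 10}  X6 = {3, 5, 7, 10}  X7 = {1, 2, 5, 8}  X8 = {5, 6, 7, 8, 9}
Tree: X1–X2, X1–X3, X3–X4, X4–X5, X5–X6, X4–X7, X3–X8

No — bags containing vertex 9 are not connected in the tree.

A tree decomposition must satisfy three properties: every vertex lies in some bag; for every edge, both endpoints lie together in some bag; and for every vertex, the bags containing it form a connected subtree. Here bags containing vertex 9 are not connected in the tree, so the decomposition is invalid.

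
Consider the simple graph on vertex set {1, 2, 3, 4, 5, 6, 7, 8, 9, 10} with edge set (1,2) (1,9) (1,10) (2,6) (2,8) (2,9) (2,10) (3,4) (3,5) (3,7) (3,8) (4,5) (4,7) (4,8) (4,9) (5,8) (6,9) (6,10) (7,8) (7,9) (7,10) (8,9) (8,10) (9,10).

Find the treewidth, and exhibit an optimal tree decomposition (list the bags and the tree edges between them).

The largest bag has 4 vertices, giving width 3; this decomposition certifies tw(G) ≤ 3. For the lower bound, the 4 vertices {2, 8, 9, 10} are pairwise adjacent, and any tree decomposition puts a clique entirely inside one bag — forcing width ≥ 3. The upper and lower bounds meet at 3, so that is the treewidth.

Treewidth 3.
One optimal decomposition is:
Bags: B1 = {4, 7, 8, 9}  B2 = {3, 4, 7, 8}  B3 = {7, 8, 9, 10}  B4 = {3, 4, 5, 8}  B5 = {2, 8, 9, 10}  B6 = {1, 2, 9, 10}  B7 = {2, 6, 9, 10}
Tree: B1–B2, B1–B3, B2–B4, B3–B5, B5–B6, B5–B7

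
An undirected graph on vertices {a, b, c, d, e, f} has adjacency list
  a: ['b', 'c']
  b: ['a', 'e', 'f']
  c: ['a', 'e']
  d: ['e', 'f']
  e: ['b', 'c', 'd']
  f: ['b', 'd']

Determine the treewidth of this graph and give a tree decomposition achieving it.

Each bag holds 3 vertices, so the decomposition has width 2, which upper-bounds the treewidth. For the lower bound, G contains the cycle d–f–b–e–d, so G is not a forest; only forests have treewidth ≤ 1, hence tw(G) ≥ 2. The upper and lower bounds meet at 2, so that is the treewidth.

Treewidth 2.
Bags: B1 = {d, e, f}  B2 = {b, e, f}  B3 = {b, c, e}  B4 = {a, b, c}
Tree: B1–B2, B2–B3, B3–B4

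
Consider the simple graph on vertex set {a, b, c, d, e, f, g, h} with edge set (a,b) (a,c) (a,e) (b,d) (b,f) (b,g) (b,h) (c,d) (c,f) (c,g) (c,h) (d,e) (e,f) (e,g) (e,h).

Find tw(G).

3

A width-3 tree decomposition is:
Bags: B1 = {a, b, c, e}  B2 = {b, c, e, g}  B3 = {b, c, e, f}  B4 = {b, c, d, e}  B5 = {b, c, e, h}
Tree: B1–B2, B2–B3, B3–B4, B4–B5
Every bag has size at most 4, so the width is 4 − 1 = 3 and tw(G) ≤ 3. For the lower bound: the 4 vertex sets {a,b}, {c,g}, {e}, {f} are disjoint, each induces a connected subgraph, and every pair is joined by at least one edge of G. Contracting each set to a single vertex therefore yields K_{4} as a minor, and since treewidth is minor-monotone, tw(G) ≥ tw(K_{4}) = 3. Combining the bounds, tw(G) = 3.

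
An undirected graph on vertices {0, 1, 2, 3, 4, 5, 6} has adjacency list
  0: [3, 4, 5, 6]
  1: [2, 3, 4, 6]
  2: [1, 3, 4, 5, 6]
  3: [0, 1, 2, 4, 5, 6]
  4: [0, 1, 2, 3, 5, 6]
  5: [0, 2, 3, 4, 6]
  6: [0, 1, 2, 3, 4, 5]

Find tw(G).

4

A width-4 tree decomposition is:
Bags: B1 = {2, 3, 4, 5, 6}  B2 = {0, 3, 4, 5, 6}  B3 = {1, 2, 3, 4, 6}
Tree: B1–B2, B1–B3
Each bag holds 5 vertices, so the decomposition has width 4, which upper-bounds the treewidth. Conversely, {0, 3, 4, 5, 6} is a clique of size 5, and the vertices of any clique must share a bag in every tree decomposition; so some bag has ≥ 5 vertices and tw(G) ≥ 4. Combining the bounds, tw(G) = 4.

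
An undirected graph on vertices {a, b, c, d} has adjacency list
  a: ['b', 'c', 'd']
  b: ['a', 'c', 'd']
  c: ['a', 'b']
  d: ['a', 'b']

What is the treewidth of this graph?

A width-2 tree decomposition is:
Bags: B1 = {a, b, c}  B2 = {a, b, d}
Tree: B1–B2
Each bag holds 3 vertices, so the decomposition has width 2, which upper-bounds the treewidth. Conversely, {a, b, d} is a clique of size 3, and the vertices of any clique must share a bag in every tree decomposition; so some bag has ≥ 3 vertices and tw(G) ≥ 2. Therefore the treewidth is 2.

2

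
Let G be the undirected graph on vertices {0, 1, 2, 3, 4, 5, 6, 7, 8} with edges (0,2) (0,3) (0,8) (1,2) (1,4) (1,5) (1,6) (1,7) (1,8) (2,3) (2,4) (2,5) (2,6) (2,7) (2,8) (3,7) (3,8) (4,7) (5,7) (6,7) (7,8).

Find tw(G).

3

A width-3 tree decomposition is:
Bags: B1 = {1, 2, 5, 7}  B2 = {1, 2, 7, 8}  B3 = {1, 2, 4, 7}  B4 = {1, 2, 6, 7}  B5 = {2, 3, 7, 8}  B6 = {0, 2, 3, 8}
Tree: B1–B2, B1–B3, B3–B4, B2–B5, B5–B6
The largest bag has 4 vertices, giving width 3; this decomposition certifies tw(G) ≤ 3. Conversely, {0, 2, 3, 8} is a clique of size 4, and the vertices of any clique must share a bag in every tree decomposition; so some bag has ≥ 4 vertices and tw(G) ≥ 3. Combining the bounds, tw(G) = 3.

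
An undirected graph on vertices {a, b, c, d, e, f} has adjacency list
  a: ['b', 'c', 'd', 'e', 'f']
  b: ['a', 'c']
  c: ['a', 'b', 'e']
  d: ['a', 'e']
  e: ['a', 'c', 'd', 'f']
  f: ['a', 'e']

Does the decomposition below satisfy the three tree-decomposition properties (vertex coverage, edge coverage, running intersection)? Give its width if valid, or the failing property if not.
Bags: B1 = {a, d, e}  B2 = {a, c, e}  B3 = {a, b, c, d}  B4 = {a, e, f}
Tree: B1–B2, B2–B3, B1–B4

A tree decomposition must satisfy three properties: every vertex lies in some bag; for every edge, both endpoints lie together in some bag; and for every vertex, the bags containing it form a connected subtree. Here bags containing vertex d are not connected in the tree, so the decomposition is invalid.

No — bags containing vertex d are not connected in the tree.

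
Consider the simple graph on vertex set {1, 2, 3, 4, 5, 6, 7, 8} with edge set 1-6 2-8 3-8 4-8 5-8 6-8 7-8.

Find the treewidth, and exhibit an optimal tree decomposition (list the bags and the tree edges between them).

The largest bag has 2 vertices, giving width 1; this decomposition certifies tw(G) ≤ 1. Since G has at least one edge (e.g. 7–8), it is not an edgeless graph, so tw(G) ≥ 1. Combining the bounds, tw(G) = 1.

Treewidth 1.
Bags: B1 = {7, 8}  B2 = {6, 8}  B3 = {5, 8}  B4 = {2, 8}  B5 = {1, 6}  B6 = {4, 8}  B7 = {3, 8}
Tree: B1–B2, B1–B3, B2–B4, B2–B5, B1–B6, B1–B7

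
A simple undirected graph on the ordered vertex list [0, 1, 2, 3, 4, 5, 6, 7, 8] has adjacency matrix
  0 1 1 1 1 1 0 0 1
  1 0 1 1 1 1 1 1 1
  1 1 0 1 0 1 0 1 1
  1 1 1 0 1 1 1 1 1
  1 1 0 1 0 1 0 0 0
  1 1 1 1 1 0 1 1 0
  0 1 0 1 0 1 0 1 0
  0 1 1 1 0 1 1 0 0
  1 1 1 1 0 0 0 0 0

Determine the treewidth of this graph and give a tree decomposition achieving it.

The largest bag has 5 vertices, giving width 4; this decomposition certifies tw(G) ≤ 4. On the other hand G contains the 5-clique {0, 1, 2, 3, 8}. A clique must lie in a single bag of any decomposition, so no decomposition can have width below 4. Hence tw(G) = 4 exactly.

Treewidth 4.
Bags: B1 = {0, 1, 2, 3, 5}  B2 = {1, 2, 3, 5, 7}  B3 = {0, 1, 3, 4, 5}  B4 = {0, 1, 2, 3, 8}  B5 = {1, 3, 5, 6, 7}
Tree: B1–B2, B1–B3, B1–B4, B2–B5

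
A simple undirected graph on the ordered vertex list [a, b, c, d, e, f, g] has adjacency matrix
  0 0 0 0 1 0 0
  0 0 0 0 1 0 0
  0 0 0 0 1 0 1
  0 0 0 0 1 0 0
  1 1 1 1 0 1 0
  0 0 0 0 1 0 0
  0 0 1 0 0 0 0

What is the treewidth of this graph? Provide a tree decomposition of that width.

Treewidth 1.
One such decomposition:
Bags: B1 = {d, e}  B2 = {c, e}  B3 = {a, e}  B4 = {b, e}  B5 = {e, f}  B6 = {c, g}
Tree: B1–B2, B1–B3, B2–B4, B4–B5, B2–B6

Each bag holds 2 vertices, so the decomposition has width 1, which upper-bounds the treewidth. Since G has at least one edge (e.g. d–e), it is not an edgeless graph, so tw(G) ≥ 1. Hence tw(G) = 1 exactly.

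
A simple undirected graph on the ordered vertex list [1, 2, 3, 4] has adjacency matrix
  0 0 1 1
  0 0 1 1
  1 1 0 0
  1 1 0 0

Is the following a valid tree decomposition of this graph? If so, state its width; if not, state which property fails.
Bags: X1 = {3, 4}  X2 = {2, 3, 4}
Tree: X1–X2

A tree decomposition must satisfy three properties: every vertex lies in some bag; for every edge, both endpoints lie together in some bag; and for every vertex, the bags containing it form a connected subtree. Here vertex 1 appears in no bag, so the decomposition is invalid.

No — vertex 1 appears in no bag.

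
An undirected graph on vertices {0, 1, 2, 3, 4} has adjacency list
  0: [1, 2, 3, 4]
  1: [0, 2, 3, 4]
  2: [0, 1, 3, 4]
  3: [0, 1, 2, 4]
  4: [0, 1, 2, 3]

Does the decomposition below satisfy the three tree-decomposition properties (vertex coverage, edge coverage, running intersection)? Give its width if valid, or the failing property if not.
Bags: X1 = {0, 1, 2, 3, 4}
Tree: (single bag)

Every vertex of G appears in some bag (union = {0, 1, 2, 3, 4}); every edge is covered by a bag; and for each vertex v the set of bags containing v is connected in the bag tree. The decomposition is therefore valid. The largest bag has 5 vertices, so the width is 4.

Yes; width 4.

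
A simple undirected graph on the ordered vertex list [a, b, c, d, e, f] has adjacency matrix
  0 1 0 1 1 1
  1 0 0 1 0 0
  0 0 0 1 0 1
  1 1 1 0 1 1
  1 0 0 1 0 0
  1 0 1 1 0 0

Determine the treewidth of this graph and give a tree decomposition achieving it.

The largest bag has 3 vertices, giving width 2; this decomposition certifies tw(G) ≤ 2. Conversely, {c, d, f} is a clique of size 3, and the vertices of any clique must share a bag in every tree decomposition; so some bag has ≥ 3 vertices and tw(G) ≥ 2. The upper and lower bounds meet at 2, so that is the treewidth.

Treewidth 2.
One such decomposition:
Bags: B1 = {a, d, f}  B2 = {a, d, e}  B3 = {c, d, f}  B4 = {a, b, d}
Tree: B1–B2, B1–B3, B1–B4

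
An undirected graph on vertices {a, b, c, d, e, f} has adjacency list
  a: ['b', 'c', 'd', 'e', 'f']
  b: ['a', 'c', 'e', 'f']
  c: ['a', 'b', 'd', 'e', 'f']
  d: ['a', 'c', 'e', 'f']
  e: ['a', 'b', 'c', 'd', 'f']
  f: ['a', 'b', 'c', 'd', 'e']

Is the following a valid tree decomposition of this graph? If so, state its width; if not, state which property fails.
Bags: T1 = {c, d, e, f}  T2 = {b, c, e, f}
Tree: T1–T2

A tree decomposition must satisfy three properties: every vertex lies in some bag; for every edge, both endpoints lie together in some bag; and for every vertex, the bags containing it form a connected subtree. Here vertex a appears in no bag, so the decomposition is invalid.

No — vertex a appears in no bag.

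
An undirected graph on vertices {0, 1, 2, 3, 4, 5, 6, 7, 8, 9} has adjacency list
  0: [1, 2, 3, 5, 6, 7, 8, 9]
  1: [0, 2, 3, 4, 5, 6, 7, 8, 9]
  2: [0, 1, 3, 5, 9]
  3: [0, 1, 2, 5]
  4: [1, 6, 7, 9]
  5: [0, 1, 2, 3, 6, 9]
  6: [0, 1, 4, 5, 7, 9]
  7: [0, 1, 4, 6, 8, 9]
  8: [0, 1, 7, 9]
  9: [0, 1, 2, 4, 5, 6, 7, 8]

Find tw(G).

4

A width-4 tree decomposition is:
Bags: B1 = {0, 1, 5, 6, 9}  B2 = {0, 1, 6, 7, 9}  B3 = {1, 4, 6, 7, 9}  B4 = {0, 1, 2, 5, 9}  B5 = {0, 1, 2, 3, 5}  B6 = {0, 1, 7, 8, 9}
Tree: B1–B2, B2–B3, B1–B4, B4–B5, B2–B6
Every bag has size at most 5, so the width is 5 − 1 = 4 and tw(G) ≤ 4. Conversely, {0, 1, 7, 8, 9} is a clique of size 5, and the vertices of any clique must share a bag in every tree decomposition; so some bag has ≥ 5 vertices and tw(G) ≥ 4. The upper and lower bounds meet at 4, so that is the treewidth.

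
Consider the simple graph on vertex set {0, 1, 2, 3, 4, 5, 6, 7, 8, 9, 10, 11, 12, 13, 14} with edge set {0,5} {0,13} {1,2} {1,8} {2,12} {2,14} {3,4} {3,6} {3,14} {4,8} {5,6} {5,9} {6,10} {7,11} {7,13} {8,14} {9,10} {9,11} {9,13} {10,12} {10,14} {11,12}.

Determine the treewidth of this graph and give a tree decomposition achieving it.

Treewidth 3.
One optimal decomposition is:
Bags: B1 = {0, 7, 11, 13}  B2 = {0, 9, 11, 13}  B3 = {0, 5, 9, 11}  B4 = {5, 9, 11, 12}  B5 = {5, 9, 10, 12}  B6 = {5, 6, 10, 12}  B7 = {2, 6, 10, 12}  B8 = {2, 6, 10, 14}  B9 = {2, 3, 6, 14}  B10 = {1, 2, 3, 14}  B11 = {1, 3, 8, 14}  B12 = {1, 3, 4, 8}
Tree: B1–B2, B2–B3, B3–B4, B4–B5, B5–B6, B6–B7, B7–B8, B8–B9, B9–B10, B10–B11, B11–B12

Every bag has size at most 4, so the width is 4 − 1 = 3 and tw(G) ≤ 3. For the lower bound: the 4 vertex sets {0,7,13}, {11}, {9}, {5,6,10,12} are disjoint, each induces a connected subgraph, and every pair is joined by at least one edge of G. Contracting each set to a single vertex therefore yields K_{4} as a minor, and since treewidth is minor-monotone, tw(G) ≥ tw(K_{4}) = 3. Hence tw(G) = 3 exactly.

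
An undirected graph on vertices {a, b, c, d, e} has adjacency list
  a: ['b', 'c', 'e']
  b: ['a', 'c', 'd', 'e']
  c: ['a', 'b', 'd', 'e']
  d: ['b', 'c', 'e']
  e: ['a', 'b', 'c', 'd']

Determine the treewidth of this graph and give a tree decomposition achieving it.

Each bag holds 4 vertices, so the decomposition has width 3, which upper-bounds the treewidth. For the lower bound, the 4 vertices {b, c, d, e} are pairwise adjacent, and any tree decomposition puts a clique entirely inside one bag — forcing width ≥ 3. The upper and lower bounds meet at 3, so that is the treewidth.

Treewidth 3.
One such decomposition:
Bags: B1 = {b, c, d, e}  B2 = {a, b, c, e}
Tree: B1–B2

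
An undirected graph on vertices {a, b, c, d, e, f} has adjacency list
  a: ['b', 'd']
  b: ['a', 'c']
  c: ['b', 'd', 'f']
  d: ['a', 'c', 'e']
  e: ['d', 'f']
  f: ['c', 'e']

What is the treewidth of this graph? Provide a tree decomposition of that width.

Treewidth 2.
One optimal decomposition is:
Bags: B1 = {a, b, d}  B2 = {b, c, d}  B3 = {c, d, e}  B4 = {c, e, f}
Tree: B1–B2, B2–B3, B3–B4

The largest bag has 3 vertices, giving width 2; this decomposition certifies tw(G) ≤ 2. Since a–b–c–d–a is a cycle in G, G is not acyclic. Forests are exactly the graphs of treewidth ≤ 1, so tw(G) ≥ 2. Therefore the treewidth is 2.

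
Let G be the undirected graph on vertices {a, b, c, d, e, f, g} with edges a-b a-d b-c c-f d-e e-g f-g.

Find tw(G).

A width-2 tree decomposition is:
Bags: B1 = {a, b, c}  B2 = {a, c, d}  B3 = {c, d, e}  B4 = {c, e, g}  B5 = {c, f, g}
Tree: B1–B2, B2–B3, B3–B4, B4–B5
Each bag holds 3 vertices, so the decomposition has width 2, which upper-bounds the treewidth. The edges c–b–a–d–e–g–f–c form a cycle, so G is not a tree and its treewidth is at least 2. Combining the bounds, tw(G) = 2.

2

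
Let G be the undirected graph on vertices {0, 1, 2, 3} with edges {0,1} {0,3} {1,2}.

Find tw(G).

1

A width-1 tree decomposition is:
Bags: B1 = {0, 3}  B2 = {0, 1}  B3 = {1, 2}
Tree: B1–B2, B2–B3
Every bag has size at most 2, so the width is 2 − 1 = 1 and tw(G) ≤ 1. Any graph with an edge has treewidth ≥ 1, and G has the edge 3–0. The upper and lower bounds meet at 1, so that is the treewidth.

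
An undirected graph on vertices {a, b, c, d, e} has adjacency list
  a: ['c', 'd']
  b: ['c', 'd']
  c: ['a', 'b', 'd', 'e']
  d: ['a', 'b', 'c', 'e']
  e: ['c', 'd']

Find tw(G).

A width-2 tree decomposition is:
Bags: B1 = {a, c, d}  B2 = {b, c, d}  B3 = {c, d, e}
Tree: B1–B2, B2–B3
The largest bag has 3 vertices, giving width 2; this decomposition certifies tw(G) ≤ 2. On the other hand G contains the 3-clique {c, d, e}. A clique must lie in a single bag of any decomposition, so no decomposition can have width below 2. The upper and lower bounds meet at 2, so that is the treewidth.

2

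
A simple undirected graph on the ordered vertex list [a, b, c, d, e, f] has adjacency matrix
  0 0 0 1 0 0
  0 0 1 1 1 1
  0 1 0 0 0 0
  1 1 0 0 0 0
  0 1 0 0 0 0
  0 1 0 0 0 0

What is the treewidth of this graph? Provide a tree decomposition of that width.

Treewidth 1.
One such decomposition:
Bags: B1 = {b, d}  B2 = {b, c}  B3 = {a, d}  B4 = {b, e}  B5 = {b, f}
Tree: B1–B2, B1–B3, B1–B4, B2–B5

The largest bag has 2 vertices, giving width 1; this decomposition certifies tw(G) ≤ 1. G has an edge, so its treewidth is at least 1. Combining the bounds, tw(G) = 1.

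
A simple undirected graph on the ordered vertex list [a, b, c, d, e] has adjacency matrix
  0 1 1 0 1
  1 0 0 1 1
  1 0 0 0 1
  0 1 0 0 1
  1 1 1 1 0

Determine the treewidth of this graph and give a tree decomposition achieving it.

Treewidth 2.
One such decomposition:
Bags: B1 = {a, b, e}  B2 = {a, c, e}  B3 = {b, d, e}
Tree: B1–B2, B1–B3

Each bag holds 3 vertices, so the decomposition has width 2, which upper-bounds the treewidth. On the other hand G contains the 3-clique {b, d, e}. A clique must lie in a single bag of any decomposition, so no decomposition can have width below 2. Combining the bounds, tw(G) = 2.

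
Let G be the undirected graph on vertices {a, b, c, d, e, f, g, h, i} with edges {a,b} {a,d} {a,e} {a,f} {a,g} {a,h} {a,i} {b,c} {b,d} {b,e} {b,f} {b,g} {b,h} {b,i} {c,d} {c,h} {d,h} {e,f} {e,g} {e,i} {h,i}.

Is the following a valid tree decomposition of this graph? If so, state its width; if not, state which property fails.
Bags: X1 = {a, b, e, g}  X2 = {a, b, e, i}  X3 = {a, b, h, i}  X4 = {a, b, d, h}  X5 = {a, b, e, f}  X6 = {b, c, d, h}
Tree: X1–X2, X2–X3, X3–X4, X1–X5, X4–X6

Yes; width 3.

Every vertex of G appears in some bag (union = {a, b, c, d, e, f, g, h, i}); every edge is covered by a bag; and for each vertex v the set of bags containing v is connected in the bag tree. The decomposition is therefore valid. The largest bag has 4 vertices, so the width is 3.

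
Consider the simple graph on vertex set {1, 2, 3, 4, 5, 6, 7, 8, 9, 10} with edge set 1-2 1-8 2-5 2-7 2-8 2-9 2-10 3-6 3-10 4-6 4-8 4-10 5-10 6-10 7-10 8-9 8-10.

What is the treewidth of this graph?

A width-2 tree decomposition is:
Bags: B1 = {2, 8, 10}  B2 = {2, 5, 10}  B3 = {4, 8, 10}  B4 = {1, 2, 8}  B5 = {2, 8, 9}  B6 = {4, 6, 10}  B7 = {3, 6, 10}  B8 = {2, 7, 10}
Tree: B1–B2, B1–B3, B1–B4, B1–B5, B3–B6, B6–B7, B2–B8
Each bag holds 3 vertices, so the decomposition has width 2, which upper-bounds the treewidth. Conversely, {1, 2, 8} is a clique of size 3, and the vertices of any clique must share a bag in every tree decomposition; so some bag has ≥ 3 vertices and tw(G) ≥ 2. Hence tw(G) = 2 exactly.

2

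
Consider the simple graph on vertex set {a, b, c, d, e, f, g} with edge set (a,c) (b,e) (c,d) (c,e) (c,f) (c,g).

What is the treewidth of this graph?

A width-1 tree decomposition is:
Bags: B1 = {a, c}  B2 = {c, f}  B3 = {c, g}  B4 = {c, e}  B5 = {b, e}  B6 = {c, d}
Tree: B1–B2, B1–B3, B2–B4, B4–B5, B3–B6
The largest bag has 2 vertices, giving width 1; this decomposition certifies tw(G) ≤ 1. Since G has at least one edge (e.g. c–a), it is not an edgeless graph, so tw(G) ≥ 1. The upper and lower bounds meet at 1, so that is the treewidth.

1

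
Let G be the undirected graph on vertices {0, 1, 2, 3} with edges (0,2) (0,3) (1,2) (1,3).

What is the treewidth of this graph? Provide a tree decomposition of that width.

Treewidth 2.
Bags: B1 = {1, 2, 3}  B2 = {0, 2, 3}
Tree: B1–B2

The largest bag has 3 vertices, giving width 2; this decomposition certifies tw(G) ≤ 2. Since 3–1–2–0–3 is a cycle in G, G is not acyclic. Forests are exactly the graphs of treewidth ≤ 1, so tw(G) ≥ 2. Therefore the treewidth is 2.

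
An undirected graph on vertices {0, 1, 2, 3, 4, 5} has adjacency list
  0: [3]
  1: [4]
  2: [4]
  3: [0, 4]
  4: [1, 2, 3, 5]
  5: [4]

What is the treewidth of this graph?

1

A width-1 tree decomposition is:
Bags: B1 = {2, 4}  B2 = {1, 4}  B3 = {4, 5}  B4 = {3, 4}  B5 = {0, 3}
Tree: B1–B2, B1–B3, B3–B4, B4–B5
Each bag holds 2 vertices, so the decomposition has width 1, which upper-bounds the treewidth. Any graph with an edge has treewidth ≥ 1, and G has the edge 4–2. Therefore the treewidth is 1.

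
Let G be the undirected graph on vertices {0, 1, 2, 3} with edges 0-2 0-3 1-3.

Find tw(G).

A width-1 tree decomposition is:
Bags: B1 = {0, 2}  B2 = {0, 3}  B3 = {1, 3}
Tree: B1–B2, B2–B3
Every bag has size at most 2, so the width is 2 − 1 = 1 and tw(G) ≤ 1. Since G has at least one edge (e.g. 2–0), it is not an edgeless graph, so tw(G) ≥ 1. Therefore the treewidth is 1.

1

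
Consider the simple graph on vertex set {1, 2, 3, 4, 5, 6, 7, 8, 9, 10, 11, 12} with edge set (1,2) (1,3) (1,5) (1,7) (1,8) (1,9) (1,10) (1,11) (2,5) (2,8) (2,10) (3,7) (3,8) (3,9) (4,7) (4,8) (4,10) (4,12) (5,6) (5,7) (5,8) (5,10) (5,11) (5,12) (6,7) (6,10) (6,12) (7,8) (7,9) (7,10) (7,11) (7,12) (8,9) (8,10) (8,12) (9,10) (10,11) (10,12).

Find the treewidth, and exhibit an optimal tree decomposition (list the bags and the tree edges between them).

Treewidth 4.
Bags: B1 = {1, 7, 8, 9, 10}  B2 = {1, 5, 7, 8, 10}  B3 = {1, 5, 7, 10, 11}  B4 = {5, 7, 8, 10, 12}  B5 = {1, 2, 5, 8, 10}  B6 = {5, 6, 7, 10, 12}  B7 = {4, 7, 8, 10, 12}  B8 = {1, 3, 7, 8, 9}
Tree: B1–B2, B2–B3, B2–B4, B2–B5, B4–B6, B4–B7, B1–B8

Each bag holds 5 vertices, so the decomposition has width 4, which upper-bounds the treewidth. For the lower bound, the 5 vertices {1, 2, 5, 8, 10} are pairwise adjacent, and any tree decomposition puts a clique entirely inside one bag — forcing width ≥ 4. Therefore the treewidth is 4.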